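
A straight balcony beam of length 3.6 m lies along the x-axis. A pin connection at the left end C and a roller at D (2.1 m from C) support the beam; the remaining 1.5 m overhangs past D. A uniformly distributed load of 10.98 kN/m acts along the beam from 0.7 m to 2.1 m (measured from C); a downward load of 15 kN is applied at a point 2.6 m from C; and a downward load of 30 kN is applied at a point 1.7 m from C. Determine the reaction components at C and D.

Resultant of the distributed load: 10.98 × 1.4 = 15.372 kN at 1.4 m from C.
Taking moments about C: D_y·2.1 − (10.98·1.4)·1.4 − 15·2.6 − 30·1.7 = 0 → D_y = 111.5208/2.1 = 53.1051 ≈ 53.11 kN.
ΣF_y = 0: C_y + 53.1051 − 10.98·1.4 − 15 − 30 = 0 → C_y = 7.267 kN.
ΣF_x = 0: no horizontal applied forces, so C_x = 0.

C_x = 0, C_y = 7.267 kN, D_y = 53.11 kN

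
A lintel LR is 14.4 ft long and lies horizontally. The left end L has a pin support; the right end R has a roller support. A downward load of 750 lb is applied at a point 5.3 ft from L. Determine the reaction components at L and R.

L_x = 0, L_y = 474.0 lb, R_y = 276.0 lb

Moments about L: R_y·14.4 − 750·5.3 = 0 → R_y = 3975/14.4 = 276.042 ≈ 276.0 lb.
ΣF_y = 0: L_y + 276.042 − 750 = 0 → L_y = 474.0 lb.
ΣF_x = 0: no horizontal applied forces, so L_x = 0.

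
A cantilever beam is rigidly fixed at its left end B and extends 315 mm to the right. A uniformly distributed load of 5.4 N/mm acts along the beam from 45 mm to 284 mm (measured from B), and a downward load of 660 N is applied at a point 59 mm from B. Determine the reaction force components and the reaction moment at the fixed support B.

B_x = 0, B_y = 1951 N, M_B = 251200 N·mm

Resultant of the distributed load: 5.4 × 239 = 1290.6 N at 164.5 mm from B.
ΣF_x = 0: B_x = 0.
ΣF_y = 0: B_y − 5.4·239 − 660 = 0 → B_y = 1951 N.
ΣM about B: M_B − (5.4·239)·164.5 − 660·59 = 0 → M_B = 251200 N·mm.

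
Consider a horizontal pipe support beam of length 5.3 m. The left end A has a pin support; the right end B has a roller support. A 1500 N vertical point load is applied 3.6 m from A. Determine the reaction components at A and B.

A_x = 0, A_y = 481.1 N, B_y = 1019 N

Taking moments about A: B_y·5.3 − 1500·3.6 = 0 → B_y = 5400/5.3 = 1018.87 ≈ 1019 N.
ΣF_y = 0: A_y + 1018.87 − 1500 = 0 → A_y = 481.1 N.
ΣF_x = 0: no horizontal applied forces, so A_x = 0.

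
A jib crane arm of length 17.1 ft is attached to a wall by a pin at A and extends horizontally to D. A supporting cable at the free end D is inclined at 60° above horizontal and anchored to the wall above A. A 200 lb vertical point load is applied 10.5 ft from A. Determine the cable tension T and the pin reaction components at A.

T = 141.8 lb, A_x = 70.90 lb, A_y = 77.19 lb

ΣM about A: T·sin60°·17.1 − 200·10.5 = 0 → T = 2100/(17.1·0.866025) = 141.805 ≈ 141.8 lb.
ΣF_x = 0: A_x − T·cos60° = 0 → A_x = 141.805 × 0.5 = 70.90 lb.
ΣF_y = 0: A_y + T·sin60° − 200 = 0 → A_y = 200 − 141.805 × 0.866025 = 77.19 lb.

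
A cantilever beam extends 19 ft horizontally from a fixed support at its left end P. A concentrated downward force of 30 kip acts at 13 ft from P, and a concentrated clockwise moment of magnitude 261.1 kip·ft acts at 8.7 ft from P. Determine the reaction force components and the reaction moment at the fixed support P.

ΣF_x = 0: P_x = 0.
ΣF_y = 0: P_y − 30 = 0 → P_y = 30.00 kip.
ΣM about P: M_P − 30·13 − 261.1 = 0 → M_P = 651.1 kip·ft.

P_x = 0, P_y = 30.00 kip, M_P = 651.1 kip·ft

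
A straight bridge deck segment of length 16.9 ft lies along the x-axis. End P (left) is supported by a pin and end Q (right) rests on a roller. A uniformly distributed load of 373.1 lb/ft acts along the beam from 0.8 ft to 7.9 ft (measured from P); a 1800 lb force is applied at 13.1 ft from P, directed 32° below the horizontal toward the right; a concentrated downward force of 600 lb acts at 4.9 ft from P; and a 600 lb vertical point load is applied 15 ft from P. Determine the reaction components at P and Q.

Resultant of the distributed load: 373.1 × 7.1 = 2649.01 lb at 4.35 ft from P.
Moments about P: Q_y·16.9 − (373.1·7.1)·4.35 − 1800·sin32°·13.1 − 600·4.9 − 600·15 = 0 → Q_y = 35958.7/16.9 = 2127.73 ≈ 2128 lb.
ΣF_y = 0: P_y + 2127.73 − 373.1·7.1 − 1800·sin32° − 600 − 600 = 0 → P_y = 2675 lb.
ΣF_x = 0: P_x + 1800·cos32° = 0 → P_x = -1526 lb.

P_x = -1526 lb, P_y = 2675 lb, Q_y = 2128 lb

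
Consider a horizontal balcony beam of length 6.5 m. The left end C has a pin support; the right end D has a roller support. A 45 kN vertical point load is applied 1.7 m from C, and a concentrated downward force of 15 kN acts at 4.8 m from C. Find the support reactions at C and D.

ΣM about C: D_y·6.5 − 45·1.7 − 15·4.8 = 0 → D_y = 148.5/6.5 = 22.8462 ≈ 22.85 kN.
ΣF_y = 0: C_y + 22.8462 − 45 − 15 = 0 → C_y = 37.15 kN.
ΣF_x = 0: no horizontal applied forces, so C_x = 0.

C_x = 0, C_y = 37.15 kN, D_y = 22.85 kN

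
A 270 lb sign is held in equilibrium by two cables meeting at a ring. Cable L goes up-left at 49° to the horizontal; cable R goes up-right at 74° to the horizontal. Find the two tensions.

ΣF_x = 0: −T_L·cos49° + T_R·cos74° = 0 → T_R = 2.38015·T_L.
ΣF_y = 0: T_L·sin49° + T_R·sin74° = 270.
Substitute: T_L·(0.75471 + 2.38015·0.961262) = 270 → T_L = 88.7382 ≈ 88.74 lb.
Then T_R = 2.38015 × 88.7382 = 211.2 lb.

T_L = 88.74 lb, T_R = 211.2 lb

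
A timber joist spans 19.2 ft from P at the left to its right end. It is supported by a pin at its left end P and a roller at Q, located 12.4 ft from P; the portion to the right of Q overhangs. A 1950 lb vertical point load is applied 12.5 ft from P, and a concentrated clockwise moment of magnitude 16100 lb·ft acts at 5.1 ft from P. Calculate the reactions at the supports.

ΣM about P: Q_y·12.4 − 1950·12.5 − 16100 = 0 → Q_y = 40475/12.4 = 3264.11 ≈ 3264 lb.
ΣF_y = 0: P_y + 3264.11 − 1950 = 0 → P_y = -1314 lb.
ΣF_x = 0: no horizontal applied forces, so P_x = 0.

P_x = 0, P_y = -1314 lb, Q_y = 3264 lb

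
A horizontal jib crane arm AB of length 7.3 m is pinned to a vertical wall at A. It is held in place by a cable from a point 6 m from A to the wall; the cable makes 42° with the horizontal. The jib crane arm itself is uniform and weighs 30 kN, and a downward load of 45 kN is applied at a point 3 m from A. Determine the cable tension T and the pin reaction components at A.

T = 60.90 kN, A_x = 45.26 kN, A_y = 34.25 kN

ΣM about A: T·sin42°·6 − 30·3.65 − 45·3 = 0 → T = 244.5/(6·0.669131) = 60.8999 ≈ 60.90 kN.
ΣF_x = 0: A_x − T·cos42° = 0 → A_x = 60.8999 × 0.743145 = 45.26 kN.
ΣF_y = 0: A_y + T·sin42° − 30 − 45 = 0 → A_y = 75 − 60.8999 × 0.669131 = 34.25 kN.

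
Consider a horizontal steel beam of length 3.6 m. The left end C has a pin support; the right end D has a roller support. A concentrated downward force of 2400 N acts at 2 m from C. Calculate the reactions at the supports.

C_x = 0, C_y = 1067 N, D_y = 1333 N

Taking moments about C: D_y·3.6 − 2400·2 = 0 → D_y = 4800/3.6 = 1333.33 ≈ 1333 N.
ΣF_y = 0: C_y + 1333.33 − 2400 = 0 → C_y = 1067 N.
ΣF_x = 0: no horizontal applied forces, so C_x = 0.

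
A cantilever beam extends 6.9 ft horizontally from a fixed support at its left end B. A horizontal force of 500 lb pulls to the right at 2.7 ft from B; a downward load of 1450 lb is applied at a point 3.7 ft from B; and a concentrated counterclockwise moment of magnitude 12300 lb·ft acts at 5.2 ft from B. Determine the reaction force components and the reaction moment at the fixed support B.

ΣF_x = 0: B_x + 500 = 0 → B_x = -500.0 lb.
ΣF_y = 0: B_y − 1450 = 0 → B_y = 1450 lb.
ΣM about B: M_B − 1450·3.7 + 12300 = 0 → M_B = -6935 lb·ft.

B_x = -500.0 lb, B_y = 1450 lb, M_B = -6935 lb·ft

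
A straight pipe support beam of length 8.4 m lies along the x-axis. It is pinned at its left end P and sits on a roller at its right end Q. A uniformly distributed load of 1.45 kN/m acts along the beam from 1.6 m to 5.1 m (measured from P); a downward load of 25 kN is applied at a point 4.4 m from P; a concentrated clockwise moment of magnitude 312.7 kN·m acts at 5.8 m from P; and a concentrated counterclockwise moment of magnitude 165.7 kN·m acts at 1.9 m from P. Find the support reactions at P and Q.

Resultant of the distributed load: 1.45 × 3.5 = 5.075 kN at 3.35 m from P.
ΣM about P: Q_y·8.4 − (1.45·3.5)·3.35 − 25·4.4 − 312.7 + 165.7 = 0 → Q_y = 274.00125/8.4 = 32.6192 ≈ 32.62 kN.
ΣF_y = 0: P_y + 32.6192 − 1.45·3.5 − 25 = 0 → P_y = -2.544 kN.
ΣF_x = 0: no horizontal applied forces, so P_x = 0.

P_x = 0, P_y = -2.544 kN, Q_y = 32.62 kN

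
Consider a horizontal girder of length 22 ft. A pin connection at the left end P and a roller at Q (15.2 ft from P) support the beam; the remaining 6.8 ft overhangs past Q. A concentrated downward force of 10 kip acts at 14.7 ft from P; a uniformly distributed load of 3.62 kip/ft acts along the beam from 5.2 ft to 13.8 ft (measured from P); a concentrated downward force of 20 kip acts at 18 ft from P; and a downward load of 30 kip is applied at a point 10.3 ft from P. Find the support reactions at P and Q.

P_x = 0, P_y = 17.99 kip, Q_y = 73.14 kip

Resultant of the distributed load: 3.62 × 8.6 = 31.132 kip at 9.5 ft from P.
ΣM about P: Q_y·15.2 − 10·14.7 − (3.62·8.6)·9.5 − 20·18 − 30·10.3 = 0 → Q_y = 1111.754/15.2 = 73.1417 ≈ 73.14 kip.
ΣF_y = 0: P_y + 73.1417 − 10 − 3.62·8.6 − 20 − 30 = 0 → P_y = 17.99 kip.
ΣF_x = 0: no horizontal applied forces, so P_x = 0.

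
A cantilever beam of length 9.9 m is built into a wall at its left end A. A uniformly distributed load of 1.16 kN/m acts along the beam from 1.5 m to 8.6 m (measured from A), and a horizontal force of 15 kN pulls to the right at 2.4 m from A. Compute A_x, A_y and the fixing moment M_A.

Resultant of the distributed load: 1.16 × 7.1 = 8.236 kN at 5.05 m from A.
ΣF_x = 0: A_x + 15 = 0 → A_x = -15.00 kN.
ΣF_y = 0: A_y − 1.16·7.1 = 0 → A_y = 8.236 kN.
ΣM about A: M_A − (1.16·7.1)·5.05 = 0 → M_A = 41.59 kN·m.

A_x = -15.00 kN, A_y = 8.236 kN, M_A = 41.59 kN·m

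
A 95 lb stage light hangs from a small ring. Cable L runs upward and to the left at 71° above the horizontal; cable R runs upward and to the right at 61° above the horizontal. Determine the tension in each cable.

ΣF_x = 0: −T_L·cos71° + T_R·cos61° = 0 → T_R = 0.671538·T_L.
ΣF_y = 0: T_L·sin71° + T_R·sin61° = 95.
Substitute: T_L·(0.945519 + 0.671538·0.87462) = 95 → T_L = 61.9757 ≈ 61.98 lb.
Then T_R = 0.671538 × 61.9757 = 41.62 lb.

T_L = 61.98 lb, T_R = 41.62 lb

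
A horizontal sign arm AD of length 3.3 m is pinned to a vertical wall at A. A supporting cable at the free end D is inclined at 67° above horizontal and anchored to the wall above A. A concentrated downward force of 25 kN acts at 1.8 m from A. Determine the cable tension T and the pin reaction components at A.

T = 14.81 kN, A_x = 5.788 kN, A_y = 11.36 kN

ΣM about A: T·sin67°·3.3 − 25·1.8 = 0 → T = 45/(3.3·0.920505) = 14.814 ≈ 14.81 kN.
ΣF_x = 0: A_x − T·cos67° = 0 → A_x = 14.814 × 0.390731 = 5.788 kN.
ΣF_y = 0: A_y + T·sin67° − 25 = 0 → A_y = 25 − 14.814 × 0.920505 = 11.36 kN.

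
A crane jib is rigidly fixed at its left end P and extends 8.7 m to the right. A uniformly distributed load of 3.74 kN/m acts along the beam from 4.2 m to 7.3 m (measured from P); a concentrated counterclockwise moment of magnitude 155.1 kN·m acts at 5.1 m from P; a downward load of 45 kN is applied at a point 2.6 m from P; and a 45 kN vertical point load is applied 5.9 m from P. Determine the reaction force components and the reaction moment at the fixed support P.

P_x = 0, P_y = 101.6 kN, M_P = 294.1 kN·m

Resultant of the distributed load: 3.74 × 3.1 = 11.594 kN at 5.75 m from P.
ΣF_x = 0: P_x = 0.
ΣF_y = 0: P_y − 3.74·3.1 − 45 − 45 = 0 → P_y = 101.6 kN.
ΣM about P: M_P − (3.74·3.1)·5.75 + 155.1 − 45·2.6 − 45·5.9 = 0 → M_P = 294.1 kN·m.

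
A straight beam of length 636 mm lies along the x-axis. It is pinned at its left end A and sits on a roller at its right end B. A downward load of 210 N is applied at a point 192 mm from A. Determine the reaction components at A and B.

Taking moments about A: B_y·636 − 210·192 = 0 → B_y = 40320/636 = 63.3962 ≈ 63.40 N.
ΣF_y = 0: A_y + 63.3962 − 210 = 0 → A_y = 146.6 N.
ΣF_x = 0: no horizontal applied forces, so A_x = 0.

A_x = 0, A_y = 146.6 N, B_y = 63.40 N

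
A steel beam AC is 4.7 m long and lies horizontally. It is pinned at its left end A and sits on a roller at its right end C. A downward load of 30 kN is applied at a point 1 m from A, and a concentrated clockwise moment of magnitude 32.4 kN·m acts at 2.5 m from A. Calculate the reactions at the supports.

ΣM about A: C_y·4.7 − 30·1 − 32.4 = 0 → C_y = 62.4/4.7 = 13.2766 ≈ 13.28 kN.
ΣF_y = 0: A_y + 13.2766 − 30 = 0 → A_y = 16.72 kN.
ΣF_x = 0: no horizontal applied forces, so A_x = 0.

A_x = 0, A_y = 16.72 kN, C_y = 13.28 kN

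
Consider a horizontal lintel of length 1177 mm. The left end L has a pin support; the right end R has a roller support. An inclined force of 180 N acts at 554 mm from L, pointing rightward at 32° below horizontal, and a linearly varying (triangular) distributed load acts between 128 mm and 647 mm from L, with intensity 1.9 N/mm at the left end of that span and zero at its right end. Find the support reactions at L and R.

L_x = -152.6 N, L_y = 417.4 N, R_y = 171.0 N

Resultant of the triangular load: ½ × 1.9 × 519 = 493.05 N, acting at 301 mm from L (one-third of the span from the peak).
ΣM about L: R_y·1177 − 180·sin32°·554 − (½·1.9·519)·301 = 0 → R_y = 201252/1177 = 170.987 ≈ 171.0 N.
ΣF_y = 0: L_y + 170.987 − 180·sin32° − ½·1.9·519 = 0 → L_y = 417.4 N.
ΣF_x = 0: L_x + 180·cos32° = 0 → L_x = -152.6 N.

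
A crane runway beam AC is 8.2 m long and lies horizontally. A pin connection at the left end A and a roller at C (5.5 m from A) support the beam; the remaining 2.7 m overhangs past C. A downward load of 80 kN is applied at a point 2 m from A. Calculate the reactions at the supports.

A_x = 0, A_y = 50.91 kN, C_y = 29.09 kN

Moments about A: C_y·5.5 − 80·2 = 0 → C_y = 160/5.5 = 29.0909 ≈ 29.09 kN.
ΣF_y = 0: A_y + 29.0909 − 80 = 0 → A_y = 50.91 kN.
ΣF_x = 0: no horizontal applied forces, so A_x = 0.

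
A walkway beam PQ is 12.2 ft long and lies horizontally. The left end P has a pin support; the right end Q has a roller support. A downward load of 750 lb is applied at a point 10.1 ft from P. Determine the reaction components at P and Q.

Moments about P: Q_y·12.2 − 750·10.1 = 0 → Q_y = 7575/12.2 = 620.902 ≈ 620.9 lb.
ΣF_y = 0: P_y + 620.902 − 750 = 0 → P_y = 129.1 lb.
ΣF_x = 0: no horizontal applied forces, so P_x = 0.

P_x = 0, P_y = 129.1 lb, Q_y = 620.9 lb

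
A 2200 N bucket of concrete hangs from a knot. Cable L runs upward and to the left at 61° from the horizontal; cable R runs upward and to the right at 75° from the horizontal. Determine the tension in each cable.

T_L = 819.7 N, T_R = 1535 N

ΣF_x = 0: −T_L·cos61° + T_R·cos75° = 0 → T_R = 1.87316·T_L.
ΣF_y = 0: T_L·sin61° + T_R·sin75° = 2200.
Substitute: T_L·(0.87462 + 1.87316·0.965926) = 2200 → T_L = 819.686 ≈ 819.7 N.
Then T_R = 1.87316 × 819.686 = 1535 N.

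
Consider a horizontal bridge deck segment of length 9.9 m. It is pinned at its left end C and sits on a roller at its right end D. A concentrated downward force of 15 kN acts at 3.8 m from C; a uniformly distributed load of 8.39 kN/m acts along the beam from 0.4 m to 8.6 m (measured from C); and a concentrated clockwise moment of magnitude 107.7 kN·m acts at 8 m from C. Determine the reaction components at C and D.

Resultant of the distributed load: 8.39 × 8.2 = 68.798 kN at 4.5 m from C.
Moments about C: D_y·9.9 − 15·3.8 − (8.39·8.2)·4.5 − 107.7 = 0 → D_y = 474.291/9.9 = 47.9082 ≈ 47.91 kN.
ΣF_y = 0: C_y + 47.9082 − 15 − 8.39·8.2 = 0 → C_y = 35.89 kN.
ΣF_x = 0: no horizontal applied forces, so C_x = 0.

C_x = 0, C_y = 35.89 kN, D_y = 47.91 kN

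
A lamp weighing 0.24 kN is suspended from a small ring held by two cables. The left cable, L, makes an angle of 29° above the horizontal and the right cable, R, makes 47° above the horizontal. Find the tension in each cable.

T_L = 0.1687 kN, T_R = 0.2163 kN

ΣF_x = 0: −T_L·cos29° + T_R·cos47° = 0 → T_R = 1.28244·T_L.
ΣF_y = 0: T_L·sin29° + T_R·sin47° = 0.24.
Substitute: T_L·(0.48481 + 1.28244·0.731354) = 0.24 → T_L = 0.16869 ≈ 0.1687 kN.
Then T_R = 1.28244 × 0.16869 = 0.2163 kN.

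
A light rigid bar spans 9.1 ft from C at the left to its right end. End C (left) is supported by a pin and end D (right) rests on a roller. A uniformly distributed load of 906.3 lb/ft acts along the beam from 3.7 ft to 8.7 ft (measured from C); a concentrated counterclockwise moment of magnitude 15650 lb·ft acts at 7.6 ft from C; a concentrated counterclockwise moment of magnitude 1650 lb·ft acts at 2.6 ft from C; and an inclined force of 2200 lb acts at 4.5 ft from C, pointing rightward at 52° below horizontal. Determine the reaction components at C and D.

C_x = -1354 lb, C_y = 4222 lb, D_y = 2044 lb

Resultant of the distributed load: 906.3 × 5 = 4531.5 lb at 6.2 ft from C.
ΣM about C: D_y·9.1 − (906.3·5)·6.2 + 15650 + 1650 − 2200·sin52°·4.5 = 0 → D_y = 18596.6/9.1 = 2043.58 ≈ 2044 lb.
ΣF_y = 0: C_y + 2043.58 − 906.3·5 − 2200·sin52° = 0 → C_y = 4222 lb.
ΣF_x = 0: C_x + 2200·cos52° = 0 → C_x = -1354 lb.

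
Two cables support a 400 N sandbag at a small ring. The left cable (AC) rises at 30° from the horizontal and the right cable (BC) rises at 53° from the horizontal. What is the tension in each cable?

T_AC = 242.5 N, T_BC = 349.0 N

ΣF_x = 0: −T_AC·cos30° + T_BC·cos53° = 0 → T_BC = 1.43902·T_AC.
ΣF_y = 0: T_AC·sin30° + T_BC·sin53° = 400.
Substitute: T_AC·(0.5 + 1.43902·0.798636) = 400 → T_AC = 242.534 ≈ 242.5 N.
Then T_BC = 1.43902 × 242.534 = 349.0 N.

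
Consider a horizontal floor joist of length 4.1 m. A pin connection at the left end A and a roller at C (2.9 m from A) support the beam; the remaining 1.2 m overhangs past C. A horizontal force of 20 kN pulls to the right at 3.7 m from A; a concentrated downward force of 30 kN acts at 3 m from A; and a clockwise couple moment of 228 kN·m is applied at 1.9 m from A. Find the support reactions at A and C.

A_x = -20.00 kN, A_y = -79.66 kN, C_y = 109.7 kN

Taking moments about A: C_y·2.9 − 30·3 − 228 = 0 → C_y = 318/2.9 = 109.655 ≈ 109.7 kN.
ΣF_y = 0: A_y + 109.655 − 30 = 0 → A_y = -79.66 kN.
ΣF_x = 0: A_x + 20 = 0 → A_x = -20.00 kN.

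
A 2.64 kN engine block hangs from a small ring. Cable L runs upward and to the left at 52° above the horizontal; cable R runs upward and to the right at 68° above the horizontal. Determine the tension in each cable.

ΣF_x = 0: −T_L·cos52° + T_R·cos68° = 0 → T_R = 1.64349·T_L.
ΣF_y = 0: T_L·sin52° + T_R·sin68° = 2.64.
Substitute: T_L·(0.788011 + 1.64349·0.927184) = 2.64 → T_L = 1.14195 ≈ 1.142 kN.
Then T_R = 1.64349 × 1.14195 = 1.877 kN.

T_L = 1.142 kN, T_R = 1.877 kN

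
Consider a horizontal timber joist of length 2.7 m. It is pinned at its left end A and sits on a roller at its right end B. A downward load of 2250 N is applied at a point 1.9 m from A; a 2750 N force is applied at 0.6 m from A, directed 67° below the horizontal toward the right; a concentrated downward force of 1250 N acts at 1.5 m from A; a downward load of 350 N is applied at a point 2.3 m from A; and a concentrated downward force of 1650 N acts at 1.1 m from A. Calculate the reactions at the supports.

A_x = -1075 N, A_y = 4221 N, B_y = 3811 N

Moments about A: B_y·2.7 − 2250·1.9 − 2750·sin67°·0.6 − 1250·1.5 − 350·2.3 − 1650·1.1 = 0 → B_y = 10288.8/2.7 = 3810.67 ≈ 3811 N.
ΣF_y = 0: A_y + 3810.67 − 2250 − 2750·sin67° − 1250 − 350 − 1650 = 0 → A_y = 4221 N.
ΣF_x = 0: A_x + 2750·cos67° = 0 → A_x = -1075 N.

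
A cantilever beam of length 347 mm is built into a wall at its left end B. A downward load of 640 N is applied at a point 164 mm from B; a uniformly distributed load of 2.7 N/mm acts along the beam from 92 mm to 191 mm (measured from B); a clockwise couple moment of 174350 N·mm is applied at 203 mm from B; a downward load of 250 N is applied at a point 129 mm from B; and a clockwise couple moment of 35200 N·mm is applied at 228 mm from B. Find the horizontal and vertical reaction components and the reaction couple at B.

B_x = 0, B_y = 1157 N, M_B = 384600 N·mm

Resultant of the distributed load: 2.7 × 99 = 267.3 N at 141.5 mm from B.
ΣF_x = 0: B_x = 0.
ΣF_y = 0: B_y − 640 − 2.7·99 − 250 = 0 → B_y = 1157 N.
ΣM about B: M_B − 640·164 − (2.7·99)·141.5 − 174350 − 250·129 − 35200 = 0 → M_B = 384600 N·mm.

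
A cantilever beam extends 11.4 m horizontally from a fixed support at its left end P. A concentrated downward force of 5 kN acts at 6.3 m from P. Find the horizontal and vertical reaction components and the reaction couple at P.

ΣF_x = 0: P_x = 0.
ΣF_y = 0: P_y − 5 = 0 → P_y = 5.000 kN.
ΣM about P: M_P − 5·6.3 = 0 → M_P = 31.50 kN·m.

P_x = 0, P_y = 5.000 kN, M_P = 31.50 kN·m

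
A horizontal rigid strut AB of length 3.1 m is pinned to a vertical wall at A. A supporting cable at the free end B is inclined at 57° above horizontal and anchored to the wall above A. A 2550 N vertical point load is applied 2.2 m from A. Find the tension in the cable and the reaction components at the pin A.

ΣM about A: T·sin57°·3.1 − 2550·2.2 = 0 → T = 5610/(3.1·0.838671) = 2157.79 ≈ 2158 N.
ΣF_x = 0: A_x − T·cos57° = 0 → A_x = 2157.79 × 0.544639 = 1175 N.
ΣF_y = 0: A_y + T·sin57° − 2550 = 0 → A_y = 2550 − 2157.79 × 0.838671 = 740.3 N.

T = 2158 N, A_x = 1175 N, A_y = 740.3 N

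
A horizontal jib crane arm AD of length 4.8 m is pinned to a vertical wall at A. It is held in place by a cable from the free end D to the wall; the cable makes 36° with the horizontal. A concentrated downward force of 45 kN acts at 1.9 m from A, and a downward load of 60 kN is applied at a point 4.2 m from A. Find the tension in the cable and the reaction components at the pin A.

ΣM about A: T·sin36°·4.8 − 45·1.9 − 60·4.2 = 0 → T = 337.5/(4.8·0.587785) = 119.623 ≈ 119.6 kN.
ΣF_x = 0: A_x − T·cos36° = 0 → A_x = 119.623 × 0.809017 = 96.78 kN.
ΣF_y = 0: A_y + T·sin36° − 45 − 60 = 0 → A_y = 105 − 119.623 × 0.587785 = 34.69 kN.

T = 119.6 kN, A_x = 96.78 kN, A_y = 34.69 kN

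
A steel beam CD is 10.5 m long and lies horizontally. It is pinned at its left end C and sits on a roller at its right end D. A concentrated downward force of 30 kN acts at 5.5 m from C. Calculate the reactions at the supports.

Taking moments about C: D_y·10.5 − 30·5.5 = 0 → D_y = 165/10.5 = 15.7143 ≈ 15.71 kN.
ΣF_y = 0: C_y + 15.7143 − 30 = 0 → C_y = 14.29 kN.
ΣF_x = 0: no horizontal applied forces, so C_x = 0.

C_x = 0, C_y = 14.29 kN, D_y = 15.71 kN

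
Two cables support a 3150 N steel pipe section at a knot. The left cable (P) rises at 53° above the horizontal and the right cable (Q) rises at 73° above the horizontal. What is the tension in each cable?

T_P = 1138 N, T_Q = 2343 N

ΣF_x = 0: −T_P·cos53° + T_Q·cos73° = 0 → T_Q = 2.05839·T_P.
ΣF_y = 0: T_P·sin53° + T_Q·sin73° = 3150.
Substitute: T_P·(0.798636 + 2.05839·0.956305) = 3150 → T_P = 1138.38 ≈ 1138 N.
Then T_Q = 2.05839 × 1138.38 = 2343 N.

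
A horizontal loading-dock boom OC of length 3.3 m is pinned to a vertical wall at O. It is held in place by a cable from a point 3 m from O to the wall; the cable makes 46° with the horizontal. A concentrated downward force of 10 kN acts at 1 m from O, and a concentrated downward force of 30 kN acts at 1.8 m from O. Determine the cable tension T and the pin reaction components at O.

ΣM about O: T·sin46°·3 − 10·1 − 30·1.8 = 0 → T = 64/(3·0.71934) = 29.6568 ≈ 29.66 kN.
ΣF_x = 0: O_x − T·cos46° = 0 → O_x = 29.6568 × 0.694658 = 20.60 kN.
ΣF_y = 0: O_y + T·sin46° − 10 − 30 = 0 → O_y = 40 − 29.6568 × 0.71934 = 18.67 kN.

T = 29.66 kN, O_x = 20.60 kN, O_y = 18.67 kN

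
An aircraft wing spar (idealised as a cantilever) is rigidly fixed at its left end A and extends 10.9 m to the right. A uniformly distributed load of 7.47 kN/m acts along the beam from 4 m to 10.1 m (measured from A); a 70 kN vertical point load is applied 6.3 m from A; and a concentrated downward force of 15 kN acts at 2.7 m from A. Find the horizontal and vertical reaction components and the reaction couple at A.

A_x = 0, A_y = 130.6 kN, M_A = 802.7 kN·m

Resultant of the distributed load: 7.47 × 6.1 = 45.567 kN at 7.05 m from A.
ΣF_x = 0: A_x = 0.
ΣF_y = 0: A_y − 7.47·6.1 − 70 − 15 = 0 → A_y = 130.6 kN.
ΣM about A: M_A − (7.47·6.1)·7.05 − 70·6.3 − 15·2.7 = 0 → M_A = 802.7 kN·m.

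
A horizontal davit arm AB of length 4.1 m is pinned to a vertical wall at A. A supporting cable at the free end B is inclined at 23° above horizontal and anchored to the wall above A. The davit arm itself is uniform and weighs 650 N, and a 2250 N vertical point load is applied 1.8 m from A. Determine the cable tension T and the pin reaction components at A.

T = 3360 N, A_x = 3093 N, A_y = 1587 N

ΣM about A: T·sin23°·4.1 − 650·2.05 − 2250·1.8 = 0 → T = 5382.5/(4.1·0.390731) = 3359.87 ≈ 3360 N.
ΣF_x = 0: A_x − T·cos23° = 0 → A_x = 3359.87 × 0.920505 = 3093 N.
ΣF_y = 0: A_y + T·sin23° − 650 − 2250 = 0 → A_y = 2900 − 3359.87 × 0.390731 = 1587 N.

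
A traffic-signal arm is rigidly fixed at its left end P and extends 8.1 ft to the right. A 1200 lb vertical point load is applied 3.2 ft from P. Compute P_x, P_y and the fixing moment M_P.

ΣF_x = 0: P_x = 0.
ΣF_y = 0: P_y − 1200 = 0 → P_y = 1200 lb.
ΣM about P: M_P − 1200·3.2 = 0 → M_P = 3840 lb·ft.

P_x = 0, P_y = 1200 lb, M_P = 3840 lb·ft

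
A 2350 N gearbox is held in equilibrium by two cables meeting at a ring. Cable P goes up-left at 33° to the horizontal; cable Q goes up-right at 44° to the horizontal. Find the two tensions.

T_P = 1735 N, T_Q = 2023 N

ΣF_x = 0: −T_P·cos33° + T_Q·cos44° = 0 → T_Q = 1.16589·T_P.
ΣF_y = 0: T_P·sin33° + T_Q·sin44° = 2350.
Substitute: T_P·(0.544639 + 1.16589·0.694658) = 2350 → T_P = 1734.91 ≈ 1735 N.
Then T_Q = 1.16589 × 1734.91 = 2023 N.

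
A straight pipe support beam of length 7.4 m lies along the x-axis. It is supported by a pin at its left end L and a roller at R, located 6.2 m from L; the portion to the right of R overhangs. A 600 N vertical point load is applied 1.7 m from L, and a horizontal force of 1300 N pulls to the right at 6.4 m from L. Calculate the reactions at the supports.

ΣM about L: R_y·6.2 − 600·1.7 = 0 → R_y = 1020/6.2 = 164.516 ≈ 164.5 N.
ΣF_y = 0: L_y + 164.516 − 600 = 0 → L_y = 435.5 N.
ΣF_x = 0: L_x + 1300 = 0 → L_x = -1300 N.

L_x = -1300 N, L_y = 435.5 N, R_y = 164.5 N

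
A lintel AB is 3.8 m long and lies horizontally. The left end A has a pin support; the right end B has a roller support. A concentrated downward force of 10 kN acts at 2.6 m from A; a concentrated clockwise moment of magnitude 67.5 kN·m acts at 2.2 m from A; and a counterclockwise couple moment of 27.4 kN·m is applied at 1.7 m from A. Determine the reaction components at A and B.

A_x = 0, A_y = -7.395 kN, B_y = 17.39 kN

ΣM about A: B_y·3.8 − 10·2.6 − 67.5 + 27.4 = 0 → B_y = 66.1/3.8 = 17.3947 ≈ 17.39 kN.
ΣF_y = 0: A_y + 17.3947 − 10 = 0 → A_y = -7.395 kN.
ΣF_x = 0: no horizontal applied forces, so A_x = 0.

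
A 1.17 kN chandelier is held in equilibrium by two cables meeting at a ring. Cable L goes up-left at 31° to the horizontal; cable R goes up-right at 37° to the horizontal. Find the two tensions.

T_L = 1.008 kN, T_R = 1.082 kN

ΣF_x = 0: −T_L·cos31° + T_R·cos37° = 0 → T_R = 1.07329·T_L.
ΣF_y = 0: T_L·sin31° + T_R·sin37° = 1.17.
Substitute: T_L·(0.515038 + 1.07329·0.601815) = 1.17 → T_L = 1.00779 ≈ 1.008 kN.
Then T_R = 1.07329 × 1.00779 = 1.082 kN.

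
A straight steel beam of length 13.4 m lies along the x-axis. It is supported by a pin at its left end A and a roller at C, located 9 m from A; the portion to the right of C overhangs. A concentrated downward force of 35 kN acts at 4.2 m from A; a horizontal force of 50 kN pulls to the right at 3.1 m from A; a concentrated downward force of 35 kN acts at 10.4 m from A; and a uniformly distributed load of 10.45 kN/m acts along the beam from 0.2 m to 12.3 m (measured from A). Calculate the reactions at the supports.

Resultant of the distributed load: 10.45 × 12.1 = 126.445 kN at 6.25 m from A.
Taking moments about A: C_y·9 − 35·4.2 − 35·10.4 − (10.45·12.1)·6.25 = 0 → C_y = 1301.28125/9 = 144.587 ≈ 144.6 kN.
ΣF_y = 0: A_y + 144.587 − 35 − 35 − 10.45·12.1 = 0 → A_y = 51.86 kN.
ΣF_x = 0: A_x + 50 = 0 → A_x = -50.00 kN.

A_x = -50.00 kN, A_y = 51.86 kN, C_y = 144.6 kN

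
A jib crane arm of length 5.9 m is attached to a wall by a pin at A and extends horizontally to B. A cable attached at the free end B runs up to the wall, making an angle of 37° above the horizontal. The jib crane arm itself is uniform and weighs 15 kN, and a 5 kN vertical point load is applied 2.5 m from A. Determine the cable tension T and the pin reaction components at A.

ΣM about A: T·sin37°·5.9 − 15·2.95 − 5·2.5 = 0 → T = 56.75/(5.9·0.601815) = 15.9827 ≈ 15.98 kN.
ΣF_x = 0: A_x − T·cos37° = 0 → A_x = 15.9827 × 0.798636 = 12.76 kN.
ΣF_y = 0: A_y + T·sin37° − 15 − 5 = 0 → A_y = 20 − 15.9827 × 0.601815 = 10.38 kN.

T = 15.98 kN, A_x = 12.76 kN, A_y = 10.38 kN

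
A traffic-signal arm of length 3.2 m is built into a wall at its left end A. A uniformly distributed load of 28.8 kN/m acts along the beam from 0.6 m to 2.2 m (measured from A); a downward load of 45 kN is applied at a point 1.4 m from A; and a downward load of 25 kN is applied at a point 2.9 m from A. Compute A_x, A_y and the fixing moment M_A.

Resultant of the distributed load: 28.8 × 1.6 = 46.08 kN at 1.4 m from A.
ΣF_x = 0: A_x = 0.
ΣF_y = 0: A_y − 28.8·1.6 − 45 − 25 = 0 → A_y = 116.1 kN.
ΣM about A: M_A − (28.8·1.6)·1.4 − 45·1.4 − 25·2.9 = 0 → M_A = 200.0 kN·m.

A_x = 0, A_y = 116.1 kN, M_A = 200.0 kN·m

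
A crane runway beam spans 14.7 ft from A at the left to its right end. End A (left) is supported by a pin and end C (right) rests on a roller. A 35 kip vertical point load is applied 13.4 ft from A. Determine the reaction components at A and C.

A_x = 0, A_y = 3.095 kip, C_y = 31.90 kip

Moments about A: C_y·14.7 − 35·13.4 = 0 → C_y = 469/14.7 = 31.9048 ≈ 31.90 kip.
ΣF_y = 0: A_y + 31.9048 − 35 = 0 → A_y = 3.095 kip.
ΣF_x = 0: no horizontal applied forces, so A_x = 0.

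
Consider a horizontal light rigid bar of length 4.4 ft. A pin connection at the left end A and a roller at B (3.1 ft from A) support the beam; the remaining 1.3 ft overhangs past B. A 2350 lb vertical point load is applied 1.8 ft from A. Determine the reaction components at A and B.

A_x = 0, A_y = 985.5 lb, B_y = 1365 lb

ΣM about A: B_y·3.1 − 2350·1.8 = 0 → B_y = 4230/3.1 = 1364.52 ≈ 1365 lb.
ΣF_y = 0: A_y + 1364.52 − 2350 = 0 → A_y = 985.5 lb.
ΣF_x = 0: no horizontal applied forces, so A_x = 0.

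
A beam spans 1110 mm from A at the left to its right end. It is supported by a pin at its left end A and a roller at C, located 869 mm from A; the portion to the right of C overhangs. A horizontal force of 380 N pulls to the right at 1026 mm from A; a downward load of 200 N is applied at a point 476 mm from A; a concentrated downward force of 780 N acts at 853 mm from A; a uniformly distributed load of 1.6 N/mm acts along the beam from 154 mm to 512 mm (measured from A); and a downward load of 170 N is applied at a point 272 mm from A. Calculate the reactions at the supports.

Resultant of the distributed load: 1.6 × 358 = 572.8 N at 333 mm from A.
Moments about A: C_y·869 − 200·476 − 780·853 − (1.6·358)·333 − 170·272 = 0 → C_y = 997522.4/869 = 1147.9 ≈ 1148 N.
ΣF_y = 0: A_y + 1147.9 − 200 − 780 − 1.6·358 − 170 = 0 → A_y = 574.9 N.
ΣF_x = 0: A_x + 380 = 0 → A_x = -380.0 N.

A_x = -380.0 N, A_y = 574.9 N, C_y = 1148 N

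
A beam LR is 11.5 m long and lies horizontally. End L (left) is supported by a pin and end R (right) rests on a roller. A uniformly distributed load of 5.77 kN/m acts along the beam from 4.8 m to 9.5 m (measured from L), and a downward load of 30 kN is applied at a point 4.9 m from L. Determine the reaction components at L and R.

Resultant of the distributed load: 5.77 × 4.7 = 27.119 kN at 7.15 m from L.
Taking moments about L: R_y·11.5 − (5.77·4.7)·7.15 − 30·4.9 = 0 → R_y = 340.90085/11.5 = 29.6436 ≈ 29.64 kN.
ΣF_y = 0: L_y + 29.6436 − 5.77·4.7 − 30 = 0 → L_y = 27.48 kN.
ΣF_x = 0: no horizontal applied forces, so L_x = 0.

L_x = 0, L_y = 27.48 kN, R_y = 29.64 kN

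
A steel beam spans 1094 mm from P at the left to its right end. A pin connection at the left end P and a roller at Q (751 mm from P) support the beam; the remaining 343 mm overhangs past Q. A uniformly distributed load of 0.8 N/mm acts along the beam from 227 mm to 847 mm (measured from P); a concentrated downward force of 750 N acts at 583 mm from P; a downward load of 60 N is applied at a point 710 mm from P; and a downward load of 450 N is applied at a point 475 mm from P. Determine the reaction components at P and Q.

Resultant of the distributed load: 0.8 × 620 = 496 N at 537 mm from P.
ΣM about P: Q_y·751 − (0.8·620)·537 − 750·583 − 60·710 − 450·475 = 0 → Q_y = 959952/751 = 1278.23 ≈ 1278 N.
ΣF_y = 0: P_y + 1278.23 − 0.8·620 − 750 − 60 − 450 = 0 → P_y = 477.8 N.
ΣF_x = 0: no horizontal applied forces, so P_x = 0.

P_x = 0, P_y = 477.8 N, Q_y = 1278 N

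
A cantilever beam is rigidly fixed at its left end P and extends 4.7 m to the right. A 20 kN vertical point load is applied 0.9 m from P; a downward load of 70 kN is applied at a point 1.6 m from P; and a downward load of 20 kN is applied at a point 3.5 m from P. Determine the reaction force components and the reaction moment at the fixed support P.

P_x = 0, P_y = 110.0 kN, M_P = 200.0 kN·m

ΣF_x = 0: P_x = 0.
ΣF_y = 0: P_y − 20 − 70 − 20 = 0 → P_y = 110.0 kN.
ΣM about P: M_P − 20·0.9 − 70·1.6 − 20·3.5 = 0 → M_P = 200.0 kN·m.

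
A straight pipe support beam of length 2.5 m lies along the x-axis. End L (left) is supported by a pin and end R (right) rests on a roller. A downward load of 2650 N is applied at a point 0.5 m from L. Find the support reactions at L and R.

ΣM about L: R_y·2.5 − 2650·0.5 = 0 → R_y = 1325/2.5 = 530.0 N.
ΣF_y = 0: L_y + 530 − 2650 = 0 → L_y = 2120 N.
ΣF_x = 0: no horizontal applied forces, so L_x = 0.

L_x = 0, L_y = 2120 N, R_y = 530.0 N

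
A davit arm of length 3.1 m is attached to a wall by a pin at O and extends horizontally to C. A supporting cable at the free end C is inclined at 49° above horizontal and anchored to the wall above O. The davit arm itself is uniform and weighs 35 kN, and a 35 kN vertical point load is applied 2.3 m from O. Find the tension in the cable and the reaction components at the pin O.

T = 57.60 kN, O_x = 37.79 kN, O_y = 26.53 kN

ΣM about O: T·sin49°·3.1 − 35·1.55 − 35·2.3 = 0 → T = 134.75/(3.1·0.75471) = 57.5953 ≈ 57.60 kN.
ΣF_x = 0: O_x − T·cos49° = 0 → O_x = 57.5953 × 0.656059 = 37.79 kN.
ΣF_y = 0: O_y + T·sin49° − 35 − 35 = 0 → O_y = 70 − 57.5953 × 0.75471 = 26.53 kN.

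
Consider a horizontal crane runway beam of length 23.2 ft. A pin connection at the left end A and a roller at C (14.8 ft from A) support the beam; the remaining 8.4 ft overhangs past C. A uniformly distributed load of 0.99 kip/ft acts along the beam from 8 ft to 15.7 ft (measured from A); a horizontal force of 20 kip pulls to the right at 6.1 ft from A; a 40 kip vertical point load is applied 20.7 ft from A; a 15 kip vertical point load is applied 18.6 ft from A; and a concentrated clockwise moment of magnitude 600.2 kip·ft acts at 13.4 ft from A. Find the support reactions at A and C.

Resultant of the distributed load: 0.99 × 7.7 = 7.623 kip at 11.85 ft from A.
Moments about A: C_y·14.8 − (0.99·7.7)·11.85 − 40·20.7 − 15·18.6 − 600.2 = 0 → C_y = 1797.53255/14.8 = 121.455 ≈ 121.5 kip.
ΣF_y = 0: A_y + 121.455 − 0.99·7.7 − 40 − 15 = 0 → A_y = -58.83 kip.
ΣF_x = 0: A_x + 20 = 0 → A_x = -20.00 kip.

A_x = -20.00 kip, A_y = -58.83 kip, C_y = 121.5 kip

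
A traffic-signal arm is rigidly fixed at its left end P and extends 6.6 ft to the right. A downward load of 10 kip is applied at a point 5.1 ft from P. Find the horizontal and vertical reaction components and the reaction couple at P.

ΣF_x = 0: P_x = 0.
ΣF_y = 0: P_y − 10 = 0 → P_y = 10.00 kip.
ΣM about P: M_P − 10·5.1 = 0 → M_P = 51.00 kip·ft.

P_x = 0, P_y = 10.00 kip, M_P = 51.00 kip·ft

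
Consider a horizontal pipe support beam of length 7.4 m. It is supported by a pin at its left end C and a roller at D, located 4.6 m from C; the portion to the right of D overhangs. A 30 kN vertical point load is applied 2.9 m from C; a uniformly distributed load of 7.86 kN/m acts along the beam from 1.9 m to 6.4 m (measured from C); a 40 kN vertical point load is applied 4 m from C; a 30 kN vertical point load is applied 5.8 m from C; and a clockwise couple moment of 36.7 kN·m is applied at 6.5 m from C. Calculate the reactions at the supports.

Resultant of the distributed load: 7.86 × 4.5 = 35.37 kN at 4.15 m from C.
Taking moments about C: D_y·4.6 − 30·2.9 − (7.86·4.5)·4.15 − 40·4 − 30·5.8 − 36.7 = 0 → D_y = 604.4855/4.6 = 131.41 ≈ 131.4 kN.
ΣF_y = 0: C_y + 131.41 − 30 − 7.86·4.5 − 40 − 30 = 0 → C_y = 3.960 kN.
ΣF_x = 0: no horizontal applied forces, so C_x = 0.

C_x = 0, C_y = 3.960 kN, D_y = 131.4 kN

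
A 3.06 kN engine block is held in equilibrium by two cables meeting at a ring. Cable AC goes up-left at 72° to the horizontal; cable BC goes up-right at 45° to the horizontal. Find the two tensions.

T_AC = 2.428 kN, T_BC = 1.061 kN

ΣF_x = 0: −T_AC·cos72° + T_BC·cos45° = 0 → T_BC = 0.437016·T_AC.
ΣF_y = 0: T_AC·sin72° + T_BC·sin45° = 3.06.
Substitute: T_AC·(0.951057 + 0.437016·0.707107) = 3.06 → T_AC = 2.42843 ≈ 2.428 kN.
Then T_BC = 0.437016 × 2.42843 = 1.061 kN.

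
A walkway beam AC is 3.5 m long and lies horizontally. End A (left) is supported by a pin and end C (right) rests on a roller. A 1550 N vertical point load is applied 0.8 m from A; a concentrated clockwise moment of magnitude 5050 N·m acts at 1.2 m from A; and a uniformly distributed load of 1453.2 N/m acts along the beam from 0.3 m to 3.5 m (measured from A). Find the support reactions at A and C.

A_x = 0, A_y = 1879 N, C_y = 4322 N

Resultant of the distributed load: 1453.2 × 3.2 = 4650.24 N at 1.9 m from A.
Moments about A: C_y·3.5 − 1550·0.8 − 5050 − (1453.2·3.2)·1.9 = 0 → C_y = 15125.456/3.5 = 4321.56 ≈ 4322 N.
ΣF_y = 0: A_y + 4321.56 − 1550 − 1453.2·3.2 = 0 → A_y = 1879 N.
ΣF_x = 0: no horizontal applied forces, so A_x = 0.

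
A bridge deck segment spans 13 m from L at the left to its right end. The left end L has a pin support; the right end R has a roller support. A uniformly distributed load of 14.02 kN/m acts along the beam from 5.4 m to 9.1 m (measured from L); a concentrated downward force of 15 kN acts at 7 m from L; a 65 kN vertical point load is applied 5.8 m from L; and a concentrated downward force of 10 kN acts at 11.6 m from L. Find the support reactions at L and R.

L_x = 0, L_y = 66.94 kN, R_y = 74.93 kN

Resultant of the distributed load: 14.02 × 3.7 = 51.874 kN at 7.25 m from L.
ΣM about L: R_y·13 − (14.02·3.7)·7.25 − 15·7 − 65·5.8 − 10·11.6 = 0 → R_y = 974.0865/13 = 74.9297 ≈ 74.93 kN.
ΣF_y = 0: L_y + 74.9297 − 14.02·3.7 − 15 − 65 − 10 = 0 → L_y = 66.94 kN.
ΣF_x = 0: no horizontal applied forces, so L_x = 0.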